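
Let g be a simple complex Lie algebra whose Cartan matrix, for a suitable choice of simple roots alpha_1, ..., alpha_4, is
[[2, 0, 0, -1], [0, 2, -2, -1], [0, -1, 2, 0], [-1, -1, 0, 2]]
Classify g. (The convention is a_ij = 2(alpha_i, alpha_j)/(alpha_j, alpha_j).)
B_4 (so(9))

The matrix has rank 4 with 2's on the diagonal. Reading the off-diagonal entries as Dynkin edges (a single edge where a_ij = a_ji = -1; a double or triple edge where a_ij * a_ji = 2 or 3), the diagram is a chain of 4 nodes with a double edge at one end; the terminal node there is the unique short simple root (B_4). One simple-root ordering that puts it in standard form is (alpha_1, alpha_4, alpha_2, alpha_3). So the algebra is type B_4, i.e. so(9).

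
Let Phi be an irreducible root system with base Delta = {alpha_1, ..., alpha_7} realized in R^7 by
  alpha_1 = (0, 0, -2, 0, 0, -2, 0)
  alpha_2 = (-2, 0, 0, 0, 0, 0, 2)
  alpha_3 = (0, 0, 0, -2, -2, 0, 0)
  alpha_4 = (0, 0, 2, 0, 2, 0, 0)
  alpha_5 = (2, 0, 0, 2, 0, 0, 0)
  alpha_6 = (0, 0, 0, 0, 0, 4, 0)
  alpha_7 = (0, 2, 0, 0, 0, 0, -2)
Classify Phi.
C7

Compute the Cartan integers a_ij = 2(alpha_i, alpha_j)/(alpha_j, alpha_j); the resulting 7x7 Cartan matrix is
[[2, 0, 0, -1, 0, -1, 0], [0, 2, 0, 0, -1, 0, -1], [0, 0, 2, -1, -1, 0, 0], [-1, 0, -1, 2, 0, 0, 0], [0, -1, -1, 0, 2, 0, 0], [-2, 0, 0, 0, 0, 2, 0], [0, -1, 0, 0, 0, 0, 2]].
The roots have two lengths (squared-length ratio 2:1); the short ones are alpha_{1,2,3,4,5,7}. The associated Dynkin diagram is a chain of 7 nodes with a double edge at one end; the terminal node there is the unique long simple root (C_7), so the type is C_7 (the algebra sp(14)).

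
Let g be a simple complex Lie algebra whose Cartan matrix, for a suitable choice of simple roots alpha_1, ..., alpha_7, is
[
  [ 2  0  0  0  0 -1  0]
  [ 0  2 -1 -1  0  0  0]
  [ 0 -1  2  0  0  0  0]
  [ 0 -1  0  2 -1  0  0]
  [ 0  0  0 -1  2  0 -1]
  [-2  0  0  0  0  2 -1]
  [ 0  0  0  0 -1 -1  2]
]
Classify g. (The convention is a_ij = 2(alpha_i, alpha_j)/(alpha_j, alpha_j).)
The matrix has rank 7 with 2's on the diagonal. Reading the off-diagonal entries as Dynkin edges (a single edge where a_ij = a_ji = -1; a double or triple edge where a_ij * a_ji = 2 or 3), the diagram is a chain of 7 nodes with a double edge at one end; the terminal node there is the unique short simple root (B_7). One simple-root ordering that puts it in standard form is (alpha_3, alpha_2, alpha_4, alpha_5, alpha_7, alpha_6, alpha_1). So the algebra is type B_7, i.e. so(15).

type B_7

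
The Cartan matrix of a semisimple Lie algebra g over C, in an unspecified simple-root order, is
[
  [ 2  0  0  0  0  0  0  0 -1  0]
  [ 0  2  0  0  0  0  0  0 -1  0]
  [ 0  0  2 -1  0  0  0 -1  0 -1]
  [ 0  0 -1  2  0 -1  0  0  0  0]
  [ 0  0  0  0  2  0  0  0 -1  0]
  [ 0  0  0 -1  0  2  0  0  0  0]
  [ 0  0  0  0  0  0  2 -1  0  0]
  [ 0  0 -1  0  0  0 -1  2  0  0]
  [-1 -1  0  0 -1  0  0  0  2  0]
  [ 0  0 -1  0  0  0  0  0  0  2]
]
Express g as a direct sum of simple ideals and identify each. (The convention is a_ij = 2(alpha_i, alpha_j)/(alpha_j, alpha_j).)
The diagram associated to this matrix has two connected components: the simple roots {alpha_1, alpha_2, alpha_5, alpha_9} form a chain of 2 nodes with a fork of two nodes at one end (D_4), and {alpha_3, alpha_4, alpha_6, alpha_7, alpha_8, alpha_10} form a chain of 5 nodes with one extra node attached to the third node from one end (E_6). A semisimple Lie algebra decomposes uniquely as the direct sum of simple ideals, one per connected component of its Dynkin diagram, so g ≅ D_4 ⊕ E_6 (dimension 28 + 78 = 106).

D_4 ⊕ E_6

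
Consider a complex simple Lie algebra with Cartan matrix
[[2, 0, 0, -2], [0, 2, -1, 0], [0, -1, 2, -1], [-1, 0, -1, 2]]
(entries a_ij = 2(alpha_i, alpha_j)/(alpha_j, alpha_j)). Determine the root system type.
The matrix has rank 4 with 2's on the diagonal. Reading the off-diagonal entries as Dynkin edges (a single edge where a_ij = a_ji = -1; a double or triple edge where a_ij * a_ji = 2 or 3), the diagram is a chain of 4 nodes with a double edge at one end; the terminal node there is the unique long simple root (C_4). One simple-root ordering that puts it in standard form is (alpha_2, alpha_3, alpha_4, alpha_1). So the algebra is type C_4, i.e. sp(8).

C_4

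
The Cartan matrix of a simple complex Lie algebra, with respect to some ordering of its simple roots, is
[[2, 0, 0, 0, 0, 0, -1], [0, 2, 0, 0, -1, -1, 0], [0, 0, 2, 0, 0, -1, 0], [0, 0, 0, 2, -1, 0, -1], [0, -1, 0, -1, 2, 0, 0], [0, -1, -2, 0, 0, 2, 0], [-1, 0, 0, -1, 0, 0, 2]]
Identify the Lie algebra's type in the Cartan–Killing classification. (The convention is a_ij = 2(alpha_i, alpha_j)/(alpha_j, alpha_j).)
The matrix has rank 7 with 2's on the diagonal. Reading the off-diagonal entries as Dynkin edges (a single edge where a_ij = a_ji = -1; a double or triple edge where a_ij * a_ji = 2 or 3), the diagram is a chain of 7 nodes with a double edge at one end; the terminal node there is the unique short simple root (B_7). One simple-root ordering that puts it in standard form is (alpha_1, alpha_7, alpha_4, alpha_5, alpha_2, alpha_6, alpha_3). So the algebra is type B_7, i.e. so(15).

B7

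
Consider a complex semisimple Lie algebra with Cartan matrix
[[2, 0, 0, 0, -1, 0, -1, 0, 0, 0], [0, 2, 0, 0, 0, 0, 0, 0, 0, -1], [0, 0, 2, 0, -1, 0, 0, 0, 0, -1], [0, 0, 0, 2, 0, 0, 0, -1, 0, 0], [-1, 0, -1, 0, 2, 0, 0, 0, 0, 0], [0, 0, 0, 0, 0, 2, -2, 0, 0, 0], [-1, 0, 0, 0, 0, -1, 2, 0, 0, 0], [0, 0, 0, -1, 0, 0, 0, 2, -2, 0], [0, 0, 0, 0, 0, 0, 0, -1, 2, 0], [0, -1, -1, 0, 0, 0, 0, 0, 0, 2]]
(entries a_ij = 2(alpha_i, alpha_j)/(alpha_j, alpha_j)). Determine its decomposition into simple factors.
The diagram associated to this matrix has two connected components: the simple roots {alpha_4, alpha_8, alpha_9} form a chain of 3 nodes with a double edge at one end; the terminal node there is the unique short simple root (B_3), and {alpha_1, alpha_2, alpha_3, alpha_5, alpha_6, alpha_7, alpha_10} form a chain of 7 nodes with a double edge at one end; the terminal node there is the unique long simple root (C_7). A semisimple Lie algebra decomposes uniquely as the direct sum of simple ideals, one per connected component of its Dynkin diagram, so g ≅ B_3 ⊕ C_7 (dimension 21 + 105 = 126).

B3 ⊕ C7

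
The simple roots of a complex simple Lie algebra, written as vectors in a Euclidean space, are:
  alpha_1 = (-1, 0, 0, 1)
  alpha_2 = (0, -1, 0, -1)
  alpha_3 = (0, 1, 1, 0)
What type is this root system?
Compute the Cartan integers a_ij = 2(alpha_i, alpha_j)/(alpha_j, alpha_j); the resulting 3x3 Cartan matrix is
[[2, -1, 0], [-1, 2, -1], [0, -1, 2]].
All simple roots have the same length, so the diagram is simply laced. The associated Dynkin diagram is a chain of 3 nodes with single edges (A_3), so the type is A_3 (the algebra sl(4)).

A_3 (sl(4))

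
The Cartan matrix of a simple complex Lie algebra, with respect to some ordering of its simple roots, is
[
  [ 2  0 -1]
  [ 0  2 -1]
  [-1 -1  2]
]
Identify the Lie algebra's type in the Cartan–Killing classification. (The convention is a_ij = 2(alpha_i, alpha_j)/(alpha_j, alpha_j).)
The matrix has rank 3 with 2's on the diagonal. Reading the off-diagonal entries as Dynkin edges (a single edge where a_ij = a_ji = -1; a double or triple edge where a_ij * a_ji = 2 or 3), the diagram is a chain of 3 nodes with single edges (A_3). One simple-root ordering that puts it in standard form is (alpha_2, alpha_3, alpha_1). So the algebra is type A_3, i.e. sl(4).

A_3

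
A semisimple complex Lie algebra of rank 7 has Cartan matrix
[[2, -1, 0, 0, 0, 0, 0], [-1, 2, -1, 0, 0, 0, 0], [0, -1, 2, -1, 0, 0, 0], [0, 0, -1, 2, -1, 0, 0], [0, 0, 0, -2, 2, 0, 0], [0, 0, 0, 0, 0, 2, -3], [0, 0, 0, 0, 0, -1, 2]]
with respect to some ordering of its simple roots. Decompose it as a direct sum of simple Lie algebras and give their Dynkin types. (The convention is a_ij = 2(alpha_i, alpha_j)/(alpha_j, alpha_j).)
C_5 (sp(10)) ⊕ G_2

The diagram associated to this matrix has two connected components: the simple roots {alpha_1, alpha_2, alpha_3, alpha_4, alpha_5} form a chain of 5 nodes with a double edge at one end; the terminal node there is the unique long simple root (C_5), and {alpha_6, alpha_7} form two nodes joined by a triple edge (G_2). A semisimple Lie algebra decomposes uniquely as the direct sum of simple ideals, one per connected component of its Dynkin diagram, so g ≅ C_5 ⊕ G_2 (dimension 55 + 14 = 69).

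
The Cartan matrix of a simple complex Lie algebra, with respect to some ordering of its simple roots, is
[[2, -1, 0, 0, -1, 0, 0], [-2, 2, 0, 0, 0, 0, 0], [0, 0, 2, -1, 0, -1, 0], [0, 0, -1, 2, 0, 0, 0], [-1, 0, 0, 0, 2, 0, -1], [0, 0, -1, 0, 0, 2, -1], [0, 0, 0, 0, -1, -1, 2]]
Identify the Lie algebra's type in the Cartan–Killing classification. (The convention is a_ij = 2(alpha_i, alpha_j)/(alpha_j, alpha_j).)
C_7 (sp(14))

The matrix has rank 7 with 2's on the diagonal. Reading the off-diagonal entries as Dynkin edges (a single edge where a_ij = a_ji = -1; a double or triple edge where a_ij * a_ji = 2 or 3), the diagram is a chain of 7 nodes with a double edge at one end; the terminal node there is the unique long simple root (C_7). One simple-root ordering that puts it in standard form is (alpha_4, alpha_3, alpha_6, alpha_7, alpha_5, alpha_1, alpha_2). So the algebra is type C_7, i.e. sp(14).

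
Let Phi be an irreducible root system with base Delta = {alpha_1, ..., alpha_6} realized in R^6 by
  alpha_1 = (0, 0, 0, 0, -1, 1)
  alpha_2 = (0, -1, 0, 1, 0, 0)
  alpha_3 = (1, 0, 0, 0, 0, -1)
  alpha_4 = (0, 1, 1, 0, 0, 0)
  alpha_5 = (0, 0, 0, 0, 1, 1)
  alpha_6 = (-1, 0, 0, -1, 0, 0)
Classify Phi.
D_6 (so(12))

Compute the Cartan integers a_ij = 2(alpha_i, alpha_j)/(alpha_j, alpha_j); the resulting 6x6 Cartan matrix is
[[2, 0, -1, 0, 0, 0], [0, 2, 0, -1, 0, -1], [-1, 0, 2, 0, -1, -1], [0, -1, 0, 2, 0, 0], [0, 0, -1, 0, 2, 0], [0, -1, -1, 0, 0, 2]].
All simple roots have the same length, so the diagram is simply laced. The associated Dynkin diagram is a chain of 4 nodes with a fork of two nodes at one end (D_6), so the type is D_6 (the algebra so(12)).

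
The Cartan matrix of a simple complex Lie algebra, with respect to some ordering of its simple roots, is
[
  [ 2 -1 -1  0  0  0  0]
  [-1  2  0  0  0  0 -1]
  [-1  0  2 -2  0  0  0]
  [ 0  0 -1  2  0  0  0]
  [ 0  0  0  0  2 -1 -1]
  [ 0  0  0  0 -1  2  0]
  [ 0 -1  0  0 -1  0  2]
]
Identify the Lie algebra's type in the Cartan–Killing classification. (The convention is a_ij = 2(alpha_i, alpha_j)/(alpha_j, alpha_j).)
The matrix has rank 7 with 2's on the diagonal. Reading the off-diagonal entries as Dynkin edges (a single edge where a_ij = a_ji = -1; a double or triple edge where a_ij * a_ji = 2 or 3), the diagram is a chain of 7 nodes with a double edge at one end; the terminal node there is the unique short simple root (B_7). One simple-root ordering that puts it in standard form is (alpha_6, alpha_5, alpha_7, alpha_2, alpha_1, alpha_3, alpha_4). So the algebra is type B_7, i.e. so(15).

type B_7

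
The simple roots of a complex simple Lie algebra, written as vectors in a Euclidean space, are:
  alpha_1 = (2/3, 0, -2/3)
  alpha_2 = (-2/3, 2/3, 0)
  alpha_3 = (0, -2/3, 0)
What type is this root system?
B_3 (so(7))

Compute the Cartan integers a_ij = 2(alpha_i, alpha_j)/(alpha_j, alpha_j); the resulting 3x3 Cartan matrix is
[[2, -1, 0], [-1, 2, -2], [0, -1, 2]].
The roots have two lengths (squared-length ratio 2:1); the short ones are alpha_{3}. The associated Dynkin diagram is a chain of 3 nodes with a double edge at one end; the terminal node there is the unique short simple root (B_3), so the type is B_3 (the algebra so(7)).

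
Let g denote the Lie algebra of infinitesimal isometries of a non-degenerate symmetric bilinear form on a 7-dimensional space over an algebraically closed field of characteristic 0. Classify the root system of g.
This is so(7) with 7 odd, which has dimension 7(7-1)/2 = 21 and rank (7-1)/2 = 3. In the classification of classical Lie algebras, the orthogonal algebra so(2n+1) in an odd number of variables has type B_n; here n = 3, so the Dynkin diagram is a chain of 3 nodes with a double edge at one end; the terminal node there is the unique short simple root (B_3). Hence the type is B_3.

B_3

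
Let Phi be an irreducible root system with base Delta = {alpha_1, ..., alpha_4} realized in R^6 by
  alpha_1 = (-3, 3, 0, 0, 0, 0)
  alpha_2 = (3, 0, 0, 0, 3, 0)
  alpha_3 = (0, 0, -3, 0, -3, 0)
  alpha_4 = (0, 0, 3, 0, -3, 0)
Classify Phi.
D_4

Compute the Cartan integers a_ij = 2(alpha_i, alpha_j)/(alpha_j, alpha_j); the resulting 4x4 Cartan matrix is
[[2, -1, 0, 0], [-1, 2, -1, -1], [0, -1, 2, 0], [0, -1, 0, 2]].
All simple roots have the same length, so the diagram is simply laced. The associated Dynkin diagram is a chain of 2 nodes with a fork of two nodes at one end (D_4), so the type is D_4 (the algebra so(8)).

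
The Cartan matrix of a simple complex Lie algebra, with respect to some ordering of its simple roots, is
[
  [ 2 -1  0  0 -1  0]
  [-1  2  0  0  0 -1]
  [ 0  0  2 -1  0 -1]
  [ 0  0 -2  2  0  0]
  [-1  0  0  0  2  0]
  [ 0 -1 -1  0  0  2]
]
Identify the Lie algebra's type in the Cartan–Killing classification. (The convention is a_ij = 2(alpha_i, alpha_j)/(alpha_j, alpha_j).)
The matrix has rank 6 with 2's on the diagonal. Reading the off-diagonal entries as Dynkin edges (a single edge where a_ij = a_ji = -1; a double or triple edge where a_ij * a_ji = 2 or 3), the diagram is a chain of 6 nodes with a double edge at one end; the terminal node there is the unique long simple root (C_6). One simple-root ordering that puts it in standard form is (alpha_5, alpha_1, alpha_2, alpha_6, alpha_3, alpha_4). So the algebra is type C_6, i.e. sp(12).

C6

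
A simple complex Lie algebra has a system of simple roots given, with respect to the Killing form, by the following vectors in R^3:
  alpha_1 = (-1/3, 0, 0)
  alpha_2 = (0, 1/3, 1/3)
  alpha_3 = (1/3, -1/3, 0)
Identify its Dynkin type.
Compute the Cartan integers a_ij = 2(alpha_i, alpha_j)/(alpha_j, alpha_j); the resulting 3x3 Cartan matrix is
[[2, 0, -1], [0, 2, -1], [-2, -1, 2]].
The roots have two lengths (squared-length ratio 2:1); the short ones are alpha_{1}. The associated Dynkin diagram is a chain of 3 nodes with a double edge at one end; the terminal node there is the unique short simple root (B_3), so the type is B_3 (the algebra so(7)).

type B_3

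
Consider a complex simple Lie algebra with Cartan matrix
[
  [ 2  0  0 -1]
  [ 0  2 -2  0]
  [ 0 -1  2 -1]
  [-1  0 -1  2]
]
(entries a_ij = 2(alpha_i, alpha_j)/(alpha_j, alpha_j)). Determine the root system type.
The matrix has rank 4 with 2's on the diagonal. Reading the off-diagonal entries as Dynkin edges (a single edge where a_ij = a_ji = -1; a double or triple edge where a_ij * a_ji = 2 or 3), the diagram is a chain of 4 nodes with a double edge at one end; the terminal node there is the unique long simple root (C_4). One simple-root ordering that puts it in standard form is (alpha_1, alpha_4, alpha_3, alpha_2). So the algebra is type C_4, i.e. sp(8).

C_4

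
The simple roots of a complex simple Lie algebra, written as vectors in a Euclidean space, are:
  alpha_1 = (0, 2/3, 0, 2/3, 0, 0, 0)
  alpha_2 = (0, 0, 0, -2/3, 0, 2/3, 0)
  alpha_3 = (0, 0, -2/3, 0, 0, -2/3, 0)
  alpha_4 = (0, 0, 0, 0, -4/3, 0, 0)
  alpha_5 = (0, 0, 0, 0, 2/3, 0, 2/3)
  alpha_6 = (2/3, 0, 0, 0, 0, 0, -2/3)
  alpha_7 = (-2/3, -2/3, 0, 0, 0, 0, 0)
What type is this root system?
Compute the Cartan integers a_ij = 2(alpha_i, alpha_j)/(alpha_j, alpha_j); the resulting 7x7 Cartan matrix is
[[2, -1, 0, 0, 0, 0, -1], [-1, 2, -1, 0, 0, 0, 0], [0, -1, 2, 0, 0, 0, 0], [0, 0, 0, 2, -2, 0, 0], [0, 0, 0, -1, 2, -1, 0], [0, 0, 0, 0, -1, 2, -1], [-1, 0, 0, 0, 0, -1, 2]].
The roots have two lengths (squared-length ratio 2:1); the short ones are alpha_{1,2,3,5,6,7}. The associated Dynkin diagram is a chain of 7 nodes with a double edge at one end; the terminal node there is the unique long simple root (C_7), so the type is C_7 (the algebra sp(14)).

C_7 (sp(14))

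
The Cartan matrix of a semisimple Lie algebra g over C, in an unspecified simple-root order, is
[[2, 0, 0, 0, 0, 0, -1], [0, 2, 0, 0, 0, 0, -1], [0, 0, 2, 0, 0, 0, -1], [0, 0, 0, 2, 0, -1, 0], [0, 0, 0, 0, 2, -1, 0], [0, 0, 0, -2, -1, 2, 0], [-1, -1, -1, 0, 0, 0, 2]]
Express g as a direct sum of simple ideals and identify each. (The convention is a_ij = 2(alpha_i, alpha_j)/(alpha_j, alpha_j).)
The diagram associated to this matrix has two connected components: the simple roots {alpha_4, alpha_5, alpha_6} form a chain of 3 nodes with a double edge at one end; the terminal node there is the unique short simple root (B_3), and {alpha_1, alpha_2, alpha_3, alpha_7} form a chain of 2 nodes with a fork of two nodes at one end (D_4). A semisimple Lie algebra decomposes uniquely as the direct sum of simple ideals, one per connected component of its Dynkin diagram, so g ≅ B_3 ⊕ D_4 (dimension 21 + 28 = 49).

B3 + D4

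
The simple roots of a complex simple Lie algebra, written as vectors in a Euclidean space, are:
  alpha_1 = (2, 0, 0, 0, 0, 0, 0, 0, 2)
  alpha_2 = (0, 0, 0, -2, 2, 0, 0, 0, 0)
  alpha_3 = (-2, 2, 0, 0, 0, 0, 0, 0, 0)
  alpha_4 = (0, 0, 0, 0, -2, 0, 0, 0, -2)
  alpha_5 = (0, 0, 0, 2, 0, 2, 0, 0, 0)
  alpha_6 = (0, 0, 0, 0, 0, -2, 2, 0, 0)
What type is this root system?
Compute the Cartan integers a_ij = 2(alpha_i, alpha_j)/(alpha_j, alpha_j); the resulting 6x6 Cartan matrix is
[[2, 0, -1, -1, 0, 0], [0, 2, 0, -1, -1, 0], [-1, 0, 2, 0, 0, 0], [-1, -1, 0, 2, 0, 0], [0, -1, 0, 0, 2, -1], [0, 0, 0, 0, -1, 2]].
All simple roots have the same length, so the diagram is simply laced. The associated Dynkin diagram is a chain of 6 nodes with single edges (A_6), so the type is A_6 (the algebra sl(7)).

type A_6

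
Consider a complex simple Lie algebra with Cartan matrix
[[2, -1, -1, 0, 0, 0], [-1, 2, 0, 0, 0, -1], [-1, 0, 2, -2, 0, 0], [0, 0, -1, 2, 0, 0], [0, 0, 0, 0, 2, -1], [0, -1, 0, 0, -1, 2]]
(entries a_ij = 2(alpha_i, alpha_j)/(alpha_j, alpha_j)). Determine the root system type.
The matrix has rank 6 with 2's on the diagonal. Reading the off-diagonal entries as Dynkin edges (a single edge where a_ij = a_ji = -1; a double or triple edge where a_ij * a_ji = 2 or 3), the diagram is a chain of 6 nodes with a double edge at one end; the terminal node there is the unique short simple root (B_6). One simple-root ordering that puts it in standard form is (alpha_5, alpha_6, alpha_2, alpha_1, alpha_3, alpha_4). So the algebra is type B_6, i.e. so(13).

B_6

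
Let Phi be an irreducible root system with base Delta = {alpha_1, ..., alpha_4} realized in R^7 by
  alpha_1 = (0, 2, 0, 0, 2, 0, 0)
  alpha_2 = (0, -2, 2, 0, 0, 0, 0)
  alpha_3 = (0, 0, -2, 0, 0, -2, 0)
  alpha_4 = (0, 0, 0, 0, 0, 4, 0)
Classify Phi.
C_4 (sp(8))

Compute the Cartan integers a_ij = 2(alpha_i, alpha_j)/(alpha_j, alpha_j); the resulting 4x4 Cartan matrix is
[[2, -1, 0, 0], [-1, 2, -1, 0], [0, -1, 2, -1], [0, 0, -2, 2]].
The roots have two lengths (squared-length ratio 2:1); the short ones are alpha_{1,2,3}. The associated Dynkin diagram is a chain of 4 nodes with a double edge at one end; the terminal node there is the unique long simple root (C_4), so the type is C_4 (the algebra sp(8)).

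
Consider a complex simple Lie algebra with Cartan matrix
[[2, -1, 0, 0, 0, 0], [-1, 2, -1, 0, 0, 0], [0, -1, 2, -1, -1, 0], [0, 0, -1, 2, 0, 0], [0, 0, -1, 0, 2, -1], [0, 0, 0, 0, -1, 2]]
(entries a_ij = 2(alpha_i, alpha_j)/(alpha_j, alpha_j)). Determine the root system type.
The matrix has rank 6 with 2's on the diagonal. Reading the off-diagonal entries as Dynkin edges (a single edge where a_ij = a_ji = -1; a double or triple edge where a_ij * a_ji = 2 or 3), the diagram is a chain of 5 nodes with one extra node attached to the third node from one end (E_6). One simple-root ordering that puts it in standard form is (alpha_6, alpha_4, alpha_5, alpha_3, alpha_2, alpha_1). So the algebra is type E_6.

type E_6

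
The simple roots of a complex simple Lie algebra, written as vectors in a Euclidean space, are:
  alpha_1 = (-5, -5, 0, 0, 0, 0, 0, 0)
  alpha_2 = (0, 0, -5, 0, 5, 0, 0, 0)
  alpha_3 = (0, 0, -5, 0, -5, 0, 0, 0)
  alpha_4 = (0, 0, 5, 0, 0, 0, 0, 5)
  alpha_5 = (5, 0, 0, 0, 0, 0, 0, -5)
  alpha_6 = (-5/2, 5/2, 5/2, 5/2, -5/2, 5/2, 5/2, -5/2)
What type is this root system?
Compute the Cartan integers a_ij = 2(alpha_i, alpha_j)/(alpha_j, alpha_j); the resulting 6x6 Cartan matrix is
[[2, 0, 0, 0, -1, 0], [0, 2, 0, -1, 0, -1], [0, 0, 2, -1, 0, 0], [0, -1, -1, 2, -1, 0], [-1, 0, 0, -1, 2, 0], [0, -1, 0, 0, 0, 2]].
All simple roots have the same length, so the diagram is simply laced. The associated Dynkin diagram is a chain of 5 nodes with one extra node attached to the third node from one end (E_6), so the type is E_6.

E_6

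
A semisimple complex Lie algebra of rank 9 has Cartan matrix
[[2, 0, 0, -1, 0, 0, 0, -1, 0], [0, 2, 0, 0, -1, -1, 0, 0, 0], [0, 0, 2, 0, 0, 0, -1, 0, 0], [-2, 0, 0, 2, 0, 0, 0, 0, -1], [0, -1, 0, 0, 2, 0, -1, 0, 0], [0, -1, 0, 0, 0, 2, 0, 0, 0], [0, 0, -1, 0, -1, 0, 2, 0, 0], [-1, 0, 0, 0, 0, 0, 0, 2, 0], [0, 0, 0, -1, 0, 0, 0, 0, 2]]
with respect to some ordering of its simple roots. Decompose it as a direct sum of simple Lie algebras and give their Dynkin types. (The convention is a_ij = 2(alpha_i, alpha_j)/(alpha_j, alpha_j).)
A5 + F4

The diagram associated to this matrix has two connected components: the simple roots {alpha_2, alpha_3, alpha_5, alpha_6, alpha_7} form a chain of 5 nodes with single edges (A_5), and {alpha_1, alpha_4, alpha_8, alpha_9} form a chain of 4 nodes with a double edge between the middle two (F_4). A semisimple Lie algebra decomposes uniquely as the direct sum of simple ideals, one per connected component of its Dynkin diagram, so g ≅ A_5 ⊕ F_4 (dimension 35 + 52 = 87).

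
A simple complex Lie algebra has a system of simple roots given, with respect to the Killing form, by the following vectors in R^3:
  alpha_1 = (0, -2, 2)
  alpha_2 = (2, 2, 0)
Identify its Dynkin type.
A_2 (sl(3))

Compute the Cartan integers a_ij = 2(alpha_i, alpha_j)/(alpha_j, alpha_j); the resulting 2x2 Cartan matrix is
[[2, -1], [-1, 2]].
All simple roots have the same length, so the diagram is simply laced. The associated Dynkin diagram is a chain of 2 nodes with single edges (A_2), so the type is A_2 (the algebra sl(3)).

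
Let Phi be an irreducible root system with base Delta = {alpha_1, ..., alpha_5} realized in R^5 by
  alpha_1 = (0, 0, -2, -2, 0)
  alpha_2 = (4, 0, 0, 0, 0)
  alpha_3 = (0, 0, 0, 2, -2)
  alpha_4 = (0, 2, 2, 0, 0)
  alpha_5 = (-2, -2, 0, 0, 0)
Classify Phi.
type C_5

Compute the Cartan integers a_ij = 2(alpha_i, alpha_j)/(alpha_j, alpha_j); the resulting 5x5 Cartan matrix is
[[2, 0, -1, -1, 0], [0, 2, 0, 0, -2], [-1, 0, 2, 0, 0], [-1, 0, 0, 2, -1], [0, -1, 0, -1, 2]].
The roots have two lengths (squared-length ratio 2:1); the short ones are alpha_{1,3,4,5}. The associated Dynkin diagram is a chain of 5 nodes with a double edge at one end; the terminal node there is the unique long simple root (C_5), so the type is C_5 (the algebra sp(10)).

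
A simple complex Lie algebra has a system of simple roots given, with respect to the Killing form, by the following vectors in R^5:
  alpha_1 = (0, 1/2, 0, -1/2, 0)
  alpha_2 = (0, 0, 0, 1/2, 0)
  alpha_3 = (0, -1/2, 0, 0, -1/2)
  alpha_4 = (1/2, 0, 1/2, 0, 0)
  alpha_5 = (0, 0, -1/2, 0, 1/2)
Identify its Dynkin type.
Compute the Cartan integers a_ij = 2(alpha_i, alpha_j)/(alpha_j, alpha_j); the resulting 5x5 Cartan matrix is
[[2, -2, -1, 0, 0], [-1, 2, 0, 0, 0], [-1, 0, 2, 0, -1], [0, 0, 0, 2, -1], [0, 0, -1, -1, 2]].
The roots have two lengths (squared-length ratio 2:1); the short ones are alpha_{2}. The associated Dynkin diagram is a chain of 5 nodes with a double edge at one end; the terminal node there is the unique short simple root (B_5), so the type is B_5 (the algebra so(11)).

type B_5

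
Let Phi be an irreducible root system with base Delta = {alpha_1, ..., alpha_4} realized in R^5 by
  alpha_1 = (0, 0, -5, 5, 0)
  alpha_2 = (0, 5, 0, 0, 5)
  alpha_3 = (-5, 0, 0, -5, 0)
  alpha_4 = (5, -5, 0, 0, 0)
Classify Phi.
A_4 (sl(5))

Compute the Cartan integers a_ij = 2(alpha_i, alpha_j)/(alpha_j, alpha_j); the resulting 4x4 Cartan matrix is
[[2, 0, -1, 0], [0, 2, 0, -1], [-1, 0, 2, -1], [0, -1, -1, 2]].
All simple roots have the same length, so the diagram is simply laced. The associated Dynkin diagram is a chain of 4 nodes with single edges (A_4), so the type is A_4 (the algebra sl(5)).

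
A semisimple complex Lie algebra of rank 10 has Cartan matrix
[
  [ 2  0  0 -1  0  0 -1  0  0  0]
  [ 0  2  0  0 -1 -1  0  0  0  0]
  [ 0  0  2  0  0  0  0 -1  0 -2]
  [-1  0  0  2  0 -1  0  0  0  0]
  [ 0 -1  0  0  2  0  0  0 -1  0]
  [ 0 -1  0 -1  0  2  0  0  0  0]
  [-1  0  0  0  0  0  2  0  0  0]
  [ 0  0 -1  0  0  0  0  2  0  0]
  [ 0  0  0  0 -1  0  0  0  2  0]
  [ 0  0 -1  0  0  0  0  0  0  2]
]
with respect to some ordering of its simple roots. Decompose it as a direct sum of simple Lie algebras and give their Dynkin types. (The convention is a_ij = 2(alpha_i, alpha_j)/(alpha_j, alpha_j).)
The diagram associated to this matrix has two connected components: the simple roots {alpha_1, alpha_2, alpha_4, alpha_5, alpha_6, alpha_7, alpha_9} form a chain of 7 nodes with single edges (A_7), and {alpha_3, alpha_8, alpha_10} form a chain of 3 nodes with a double edge at one end; the terminal node there is the unique short simple root (B_3). A semisimple Lie algebra decomposes uniquely as the direct sum of simple ideals, one per connected component of its Dynkin diagram, so g ≅ A_7 ⊕ B_3 (dimension 63 + 21 = 84).

type A_7 ⊕ type B_3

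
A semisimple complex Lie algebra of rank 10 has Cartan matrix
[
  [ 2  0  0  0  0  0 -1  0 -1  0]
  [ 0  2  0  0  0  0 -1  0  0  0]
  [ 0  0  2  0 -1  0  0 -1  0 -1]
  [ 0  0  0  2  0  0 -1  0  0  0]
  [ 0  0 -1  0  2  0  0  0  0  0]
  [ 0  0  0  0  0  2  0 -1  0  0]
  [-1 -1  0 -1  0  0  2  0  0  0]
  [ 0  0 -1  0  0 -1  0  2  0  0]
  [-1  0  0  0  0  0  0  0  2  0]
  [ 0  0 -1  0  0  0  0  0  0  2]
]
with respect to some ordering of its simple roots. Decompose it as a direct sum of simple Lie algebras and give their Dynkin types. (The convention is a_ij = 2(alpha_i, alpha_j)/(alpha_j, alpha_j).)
The diagram associated to this matrix has two connected components: the simple roots {alpha_1, alpha_2, alpha_4, alpha_7, alpha_9} form a chain of 3 nodes with a fork of two nodes at one end (D_5), and {alpha_3, alpha_5, alpha_6, alpha_8, alpha_10} form a chain of 3 nodes with a fork of two nodes at one end (D_5). A semisimple Lie algebra decomposes uniquely as the direct sum of simple ideals, one per connected component of its Dynkin diagram, so g ≅ D_5 ⊕ D_5 (dimension 45 + 45 = 90).

type D_5 + type D_5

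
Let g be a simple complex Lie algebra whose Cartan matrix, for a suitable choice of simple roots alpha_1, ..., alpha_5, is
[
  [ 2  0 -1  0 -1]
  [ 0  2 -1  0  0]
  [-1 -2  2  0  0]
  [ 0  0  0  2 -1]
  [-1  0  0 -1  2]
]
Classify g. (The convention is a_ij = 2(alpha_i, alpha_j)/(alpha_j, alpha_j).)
The matrix has rank 5 with 2's on the diagonal. Reading the off-diagonal entries as Dynkin edges (a single edge where a_ij = a_ji = -1; a double or triple edge where a_ij * a_ji = 2 or 3), the diagram is a chain of 5 nodes with a double edge at one end; the terminal node there is the unique short simple root (B_5). One simple-root ordering that puts it in standard form is (alpha_4, alpha_5, alpha_1, alpha_3, alpha_2). So the algebra is type B_5, i.e. so(11).

B5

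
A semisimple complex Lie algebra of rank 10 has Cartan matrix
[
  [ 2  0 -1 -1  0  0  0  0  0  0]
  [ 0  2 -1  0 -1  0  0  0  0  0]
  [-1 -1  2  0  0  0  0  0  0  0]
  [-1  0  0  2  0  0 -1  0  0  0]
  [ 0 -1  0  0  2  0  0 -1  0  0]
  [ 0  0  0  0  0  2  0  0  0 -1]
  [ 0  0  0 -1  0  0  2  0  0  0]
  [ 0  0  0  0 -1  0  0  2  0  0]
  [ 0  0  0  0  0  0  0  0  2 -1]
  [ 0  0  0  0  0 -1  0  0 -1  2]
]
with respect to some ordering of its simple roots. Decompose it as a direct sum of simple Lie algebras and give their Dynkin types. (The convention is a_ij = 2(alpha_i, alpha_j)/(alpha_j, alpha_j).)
The diagram associated to this matrix has two connected components: the simple roots {alpha_6, alpha_9, alpha_10} form a chain of 3 nodes with single edges (A_3), and {alpha_1, alpha_2, alpha_3, alpha_4, alpha_5, alpha_7, alpha_8} form a chain of 7 nodes with single edges (A_7). A semisimple Lie algebra decomposes uniquely as the direct sum of simple ideals, one per connected component of its Dynkin diagram, so g ≅ A_3 ⊕ A_7 (dimension 15 + 63 = 78).

type A_3 ⊕ type A_7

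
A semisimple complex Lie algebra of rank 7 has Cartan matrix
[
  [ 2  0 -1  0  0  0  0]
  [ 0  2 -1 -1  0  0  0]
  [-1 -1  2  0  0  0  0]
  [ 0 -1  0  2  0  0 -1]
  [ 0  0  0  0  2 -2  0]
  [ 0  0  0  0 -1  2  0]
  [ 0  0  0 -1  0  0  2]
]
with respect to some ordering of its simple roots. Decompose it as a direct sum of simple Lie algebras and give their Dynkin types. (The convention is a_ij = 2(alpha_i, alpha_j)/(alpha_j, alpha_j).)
The diagram associated to this matrix has two connected components: the simple roots {alpha_1, alpha_2, alpha_3, alpha_4, alpha_7} form a chain of 5 nodes with single edges (A_5), and {alpha_5, alpha_6} form a chain of 2 nodes with a double edge at one end; the terminal node there is the unique short simple root (B_2). A semisimple Lie algebra decomposes uniquely as the direct sum of simple ideals, one per connected component of its Dynkin diagram, so g ≅ A_5 ⊕ B_2 (dimension 35 + 10 = 45).

A_5 + B_2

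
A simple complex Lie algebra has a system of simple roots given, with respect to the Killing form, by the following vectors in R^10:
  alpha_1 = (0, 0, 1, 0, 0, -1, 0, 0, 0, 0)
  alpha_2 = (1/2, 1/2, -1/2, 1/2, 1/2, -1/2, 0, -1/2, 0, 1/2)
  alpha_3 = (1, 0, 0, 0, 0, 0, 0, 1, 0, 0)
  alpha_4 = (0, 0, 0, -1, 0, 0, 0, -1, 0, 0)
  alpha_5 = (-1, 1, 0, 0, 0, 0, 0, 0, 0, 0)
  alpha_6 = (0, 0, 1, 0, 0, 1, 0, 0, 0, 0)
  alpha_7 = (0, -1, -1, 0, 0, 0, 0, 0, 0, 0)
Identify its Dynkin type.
Compute the Cartan integers a_ij = 2(alpha_i, alpha_j)/(alpha_j, alpha_j); the resulting 7x7 Cartan matrix is
[[2, 0, 0, 0, 0, 0, -1], [0, 2, 0, 0, 0, -1, 0], [0, 0, 2, -1, -1, 0, 0], [0, 0, -1, 2, 0, 0, 0], [0, 0, -1, 0, 2, 0, -1], [0, -1, 0, 0, 0, 2, -1], [-1, 0, 0, 0, -1, -1, 2]].
All simple roots have the same length, so the diagram is simply laced. The associated Dynkin diagram is a chain of 6 nodes with one extra node attached to the third node from one end (E_7), so the type is E_7.

type E_7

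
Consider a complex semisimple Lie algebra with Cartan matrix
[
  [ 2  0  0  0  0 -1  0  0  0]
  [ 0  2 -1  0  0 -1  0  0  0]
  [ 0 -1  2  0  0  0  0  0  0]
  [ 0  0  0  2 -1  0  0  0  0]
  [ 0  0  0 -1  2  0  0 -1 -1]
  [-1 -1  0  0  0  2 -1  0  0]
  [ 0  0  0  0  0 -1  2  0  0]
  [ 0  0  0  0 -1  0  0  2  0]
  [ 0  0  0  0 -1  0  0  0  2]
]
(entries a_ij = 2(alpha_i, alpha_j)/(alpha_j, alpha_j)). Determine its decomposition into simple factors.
The diagram associated to this matrix has two connected components: the simple roots {alpha_4, alpha_5, alpha_8, alpha_9} form a chain of 2 nodes with a fork of two nodes at one end (D_4), and {alpha_1, alpha_2, alpha_3, alpha_6, alpha_7} form a chain of 3 nodes with a fork of two nodes at one end (D_5). A semisimple Lie algebra decomposes uniquely as the direct sum of simple ideals, one per connected component of its Dynkin diagram, so g ≅ D_4 ⊕ D_5 (dimension 28 + 45 = 73).

D_4 (so(8)) ⊕ D_5 (so(10))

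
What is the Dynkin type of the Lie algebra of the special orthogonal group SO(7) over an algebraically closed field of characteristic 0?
type B_3

This is so(7) with 7 odd, which has dimension 7(7-1)/2 = 21 and rank (7-1)/2 = 3. In the classification of classical Lie algebras, the orthogonal algebra so(2n+1) in an odd number of variables has type B_n; here n = 3, so the Dynkin diagram is a chain of 3 nodes with a double edge at one end; the terminal node there is the unique short simple root (B_3). Hence the type is B_3.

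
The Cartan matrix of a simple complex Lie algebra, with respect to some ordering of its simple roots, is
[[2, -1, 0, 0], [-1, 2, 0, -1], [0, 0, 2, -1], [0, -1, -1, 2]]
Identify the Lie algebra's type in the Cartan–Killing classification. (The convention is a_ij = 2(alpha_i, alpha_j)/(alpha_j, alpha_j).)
The matrix has rank 4 with 2's on the diagonal. Reading the off-diagonal entries as Dynkin edges (a single edge where a_ij = a_ji = -1; a double or triple edge where a_ij * a_ji = 2 or 3), the diagram is a chain of 4 nodes with single edges (A_4). One simple-root ordering that puts it in standard form is (alpha_1, alpha_2, alpha_4, alpha_3). So the algebra is type A_4, i.e. sl(5).

A_4 (sl(5))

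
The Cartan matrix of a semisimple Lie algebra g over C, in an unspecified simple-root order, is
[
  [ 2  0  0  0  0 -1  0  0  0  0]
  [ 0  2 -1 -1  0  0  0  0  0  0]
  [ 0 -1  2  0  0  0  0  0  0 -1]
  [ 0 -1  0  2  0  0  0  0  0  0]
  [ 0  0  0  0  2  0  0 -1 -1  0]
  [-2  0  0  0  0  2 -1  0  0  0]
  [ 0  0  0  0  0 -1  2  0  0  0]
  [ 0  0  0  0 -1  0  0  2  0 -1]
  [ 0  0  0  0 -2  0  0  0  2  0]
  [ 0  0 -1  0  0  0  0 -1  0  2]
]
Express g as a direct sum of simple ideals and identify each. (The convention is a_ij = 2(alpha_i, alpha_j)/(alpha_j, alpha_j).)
B_3 ⊕ C_7

The diagram associated to this matrix has two connected components: the simple roots {alpha_1, alpha_6, alpha_7} form a chain of 3 nodes with a double edge at one end; the terminal node there is the unique short simple root (B_3), and {alpha_2, alpha_3, alpha_4, alpha_5, alpha_8, alpha_9, alpha_10} form a chain of 7 nodes with a double edge at one end; the terminal node there is the unique long simple root (C_7). A semisimple Lie algebra decomposes uniquely as the direct sum of simple ideals, one per connected component of its Dynkin diagram, so g ≅ B_3 ⊕ C_7 (dimension 21 + 105 = 126).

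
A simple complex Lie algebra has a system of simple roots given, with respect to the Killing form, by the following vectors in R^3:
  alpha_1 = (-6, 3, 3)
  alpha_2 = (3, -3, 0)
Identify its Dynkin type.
G_2

Compute the Cartan integers a_ij = 2(alpha_i, alpha_j)/(alpha_j, alpha_j); the resulting 2x2 Cartan matrix is
[[2, -3], [-1, 2]].
The roots have two lengths (squared-length ratio 3:1); the short ones are alpha_{2}. The associated Dynkin diagram is two nodes joined by a triple edge (G_2), so the type is G_2.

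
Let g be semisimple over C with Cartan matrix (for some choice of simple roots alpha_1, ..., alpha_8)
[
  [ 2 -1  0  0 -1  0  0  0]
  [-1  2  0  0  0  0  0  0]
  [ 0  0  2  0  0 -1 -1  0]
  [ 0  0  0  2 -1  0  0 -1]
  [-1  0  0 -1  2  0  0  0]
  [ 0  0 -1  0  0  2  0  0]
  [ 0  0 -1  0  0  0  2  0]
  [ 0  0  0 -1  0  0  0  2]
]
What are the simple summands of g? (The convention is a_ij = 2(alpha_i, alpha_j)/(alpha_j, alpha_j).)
The diagram associated to this matrix has two connected components: the simple roots {alpha_3, alpha_6, alpha_7} form a chain of 3 nodes with single edges (A_3), and {alpha_1, alpha_2, alpha_4, alpha_5, alpha_8} form a chain of 5 nodes with single edges (A_5). A semisimple Lie algebra decomposes uniquely as the direct sum of simple ideals, one per connected component of its Dynkin diagram, so g ≅ A_3 ⊕ A_5 (dimension 15 + 35 = 50).

A_3 ⊕ A_5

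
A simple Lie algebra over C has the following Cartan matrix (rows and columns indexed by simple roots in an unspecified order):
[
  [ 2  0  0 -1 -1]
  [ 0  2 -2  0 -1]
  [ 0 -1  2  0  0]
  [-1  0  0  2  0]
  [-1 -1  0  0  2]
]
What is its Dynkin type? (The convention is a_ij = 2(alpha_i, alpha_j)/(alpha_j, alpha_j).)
B_5

The matrix has rank 5 with 2's on the diagonal. Reading the off-diagonal entries as Dynkin edges (a single edge where a_ij = a_ji = -1; a double or triple edge where a_ij * a_ji = 2 or 3), the diagram is a chain of 5 nodes with a double edge at one end; the terminal node there is the unique short simple root (B_5). One simple-root ordering that puts it in standard form is (alpha_4, alpha_1, alpha_5, alpha_2, alpha_3). So the algebra is type B_5, i.e. so(11).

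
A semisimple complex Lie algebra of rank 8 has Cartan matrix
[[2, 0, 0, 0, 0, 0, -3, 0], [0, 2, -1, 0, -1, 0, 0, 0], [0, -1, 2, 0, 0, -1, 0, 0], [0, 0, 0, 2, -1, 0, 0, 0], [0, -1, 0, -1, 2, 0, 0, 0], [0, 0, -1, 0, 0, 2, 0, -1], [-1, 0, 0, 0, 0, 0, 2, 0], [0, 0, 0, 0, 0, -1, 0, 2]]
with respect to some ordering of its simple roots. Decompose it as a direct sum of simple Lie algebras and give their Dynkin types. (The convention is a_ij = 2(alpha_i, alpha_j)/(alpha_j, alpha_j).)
A6 + G2

The diagram associated to this matrix has two connected components: the simple roots {alpha_2, alpha_3, alpha_4, alpha_5, alpha_6, alpha_8} form a chain of 6 nodes with single edges (A_6), and {alpha_1, alpha_7} form two nodes joined by a triple edge (G_2). A semisimple Lie algebra decomposes uniquely as the direct sum of simple ideals, one per connected component of its Dynkin diagram, so g ≅ A_6 ⊕ G_2 (dimension 48 + 14 = 62).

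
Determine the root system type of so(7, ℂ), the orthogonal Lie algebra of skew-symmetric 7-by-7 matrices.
This is so(7) with 7 odd, which has dimension 7(7-1)/2 = 21 and rank (7-1)/2 = 3. In the classification of classical Lie algebras, the orthogonal algebra so(2n+1) in an odd number of variables has type B_n; here n = 3, so the Dynkin diagram is a chain of 3 nodes with a double edge at one end; the terminal node there is the unique short simple root (B_3). Hence the type is B_3.

B3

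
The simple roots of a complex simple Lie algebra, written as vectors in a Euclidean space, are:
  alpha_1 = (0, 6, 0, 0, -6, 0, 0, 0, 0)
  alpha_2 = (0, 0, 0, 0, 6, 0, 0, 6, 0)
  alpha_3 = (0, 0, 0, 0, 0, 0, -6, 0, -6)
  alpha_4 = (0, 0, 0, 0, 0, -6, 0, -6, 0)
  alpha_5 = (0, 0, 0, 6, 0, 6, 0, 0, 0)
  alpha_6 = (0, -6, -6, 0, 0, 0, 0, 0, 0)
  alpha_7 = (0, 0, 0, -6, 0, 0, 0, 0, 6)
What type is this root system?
A7

Compute the Cartan integers a_ij = 2(alpha_i, alpha_j)/(alpha_j, alpha_j); the resulting 7x7 Cartan matrix is
[[2, -1, 0, 0, 0, -1, 0], [-1, 2, 0, -1, 0, 0, 0], [0, 0, 2, 0, 0, 0, -1], [0, -1, 0, 2, -1, 0, 0], [0, 0, 0, -1, 2, 0, -1], [-1, 0, 0, 0, 0, 2, 0], [0, 0, -1, 0, -1, 0, 2]].
All simple roots have the same length, so the diagram is simply laced. The associated Dynkin diagram is a chain of 7 nodes with single edges (A_7), so the type is A_7 (the algebra sl(8)).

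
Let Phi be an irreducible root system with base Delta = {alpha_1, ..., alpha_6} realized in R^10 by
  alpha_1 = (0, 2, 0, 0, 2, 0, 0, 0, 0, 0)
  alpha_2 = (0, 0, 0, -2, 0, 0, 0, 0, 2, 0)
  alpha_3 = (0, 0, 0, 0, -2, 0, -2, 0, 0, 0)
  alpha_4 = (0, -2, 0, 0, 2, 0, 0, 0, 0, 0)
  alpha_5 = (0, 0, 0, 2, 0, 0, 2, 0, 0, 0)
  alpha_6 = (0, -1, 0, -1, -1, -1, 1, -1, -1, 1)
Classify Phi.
type E_6

Compute the Cartan integers a_ij = 2(alpha_i, alpha_j)/(alpha_j, alpha_j); the resulting 6x6 Cartan matrix is
[[2, 0, -1, 0, 0, -1], [0, 2, 0, 0, -1, 0], [-1, 0, 2, -1, -1, 0], [0, 0, -1, 2, 0, 0], [0, -1, -1, 0, 2, 0], [-1, 0, 0, 0, 0, 2]].
All simple roots have the same length, so the diagram is simply laced. The associated Dynkin diagram is a chain of 5 nodes with one extra node attached to the third node from one end (E_6), so the type is E_6.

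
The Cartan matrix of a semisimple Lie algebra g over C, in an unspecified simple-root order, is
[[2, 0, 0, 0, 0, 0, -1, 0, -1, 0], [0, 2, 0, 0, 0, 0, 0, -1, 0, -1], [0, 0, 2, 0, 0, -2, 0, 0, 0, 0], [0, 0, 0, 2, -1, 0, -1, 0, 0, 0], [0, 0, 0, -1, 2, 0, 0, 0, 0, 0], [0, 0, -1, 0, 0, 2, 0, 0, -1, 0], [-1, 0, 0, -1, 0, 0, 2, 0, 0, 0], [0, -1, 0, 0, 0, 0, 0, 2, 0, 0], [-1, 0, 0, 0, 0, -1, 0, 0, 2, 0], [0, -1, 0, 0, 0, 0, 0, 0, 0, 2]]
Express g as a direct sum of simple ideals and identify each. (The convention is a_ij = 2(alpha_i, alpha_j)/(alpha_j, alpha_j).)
The diagram associated to this matrix has two connected components: the simple roots {alpha_2, alpha_8, alpha_10} form a chain of 3 nodes with single edges (A_3), and {alpha_1, alpha_3, alpha_4, alpha_5, alpha_6, alpha_7, alpha_9} form a chain of 7 nodes with a double edge at one end; the terminal node there is the unique long simple root (C_7). A semisimple Lie algebra decomposes uniquely as the direct sum of simple ideals, one per connected component of its Dynkin diagram, so g ≅ A_3 ⊕ C_7 (dimension 15 + 105 = 120).

A3 + C7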